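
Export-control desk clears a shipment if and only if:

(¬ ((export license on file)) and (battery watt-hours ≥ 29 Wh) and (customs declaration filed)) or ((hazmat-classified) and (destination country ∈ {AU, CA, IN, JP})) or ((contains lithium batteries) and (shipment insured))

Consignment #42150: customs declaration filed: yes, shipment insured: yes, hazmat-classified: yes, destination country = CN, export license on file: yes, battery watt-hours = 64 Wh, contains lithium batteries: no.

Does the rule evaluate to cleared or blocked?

Atomic conditions:
  export license on file: yes → true
  battery watt-hours ≥ 29 Wh: 64 ≥ 29 is true
  customs declaration filed: yes → true
  hazmat-classified: yes → true
  destination country ∈ {AU, CA, IN, JP}: CN is not in the set → false
  contains lithium batteries: no → false
  shipment insured: yes → true
Combine:
[1.1] NOT true = false
[1] false AND true AND true = false
[2] true AND false = false
[3] false AND true = false
[root] false OR false OR false = false
Overall: false → blocked

Blocked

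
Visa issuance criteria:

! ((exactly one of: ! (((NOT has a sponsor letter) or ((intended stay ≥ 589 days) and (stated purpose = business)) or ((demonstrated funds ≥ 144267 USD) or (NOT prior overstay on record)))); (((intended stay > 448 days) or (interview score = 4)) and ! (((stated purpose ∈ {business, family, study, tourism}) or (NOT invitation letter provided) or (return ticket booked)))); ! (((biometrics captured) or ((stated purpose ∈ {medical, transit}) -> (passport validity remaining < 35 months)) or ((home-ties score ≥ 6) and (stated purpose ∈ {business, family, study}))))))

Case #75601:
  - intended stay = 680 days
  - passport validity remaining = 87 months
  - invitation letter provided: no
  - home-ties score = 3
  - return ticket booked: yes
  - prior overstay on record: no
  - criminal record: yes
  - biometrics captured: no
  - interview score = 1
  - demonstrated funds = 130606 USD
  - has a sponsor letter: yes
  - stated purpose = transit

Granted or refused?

Atomic conditions:
  NOT has a sponsor letter: yes → false
  intended stay ≥ 589 days: 680 ≥ 589 is true
  stated purpose = business: transit == business is false
  demonstrated funds ≥ 144267 USD: 130606 ≥ 144267 is false
  NOT prior overstay on record: no → true
  intended stay > 448 days: 680 > 448 is true
  interview score = 4: 1 == 4 is false
  stated purpose ∈ {business, family, study, tourism}: transit is not in the set → false
  NOT invitation letter provided: no → true
  return ticket booked: yes → true
  biometrics captured: no → false
  stated purpose ∈ {medical, transit}: transit is in the set → true
  passport validity remaining < 35 months: 87 < 35 is false
  home-ties score ≥ 6: 3 ≥ 6 is false
  stated purpose ∈ {business, family, study}: transit is not in the set → false
Combine:
[1.1.1.2] true AND false = false
[1.1.1.3] false OR true = true
[1.1.1] false OR false OR true = true
[1.1] NOT true = false
[1.2.1] true OR false = true
[1.2.2.1] false OR true OR true = true
[1.2.2] NOT true = false
[1.2] true AND false = false
[1.3.1.2] true → false = false
[1.3.1.3] false AND false = false
[1.3.1] false OR false OR false = false
[1.3] NOT false = true
[1] exactly-one(false, false, true) = true
[root] NOT true = false
Overall: false → refused

Refused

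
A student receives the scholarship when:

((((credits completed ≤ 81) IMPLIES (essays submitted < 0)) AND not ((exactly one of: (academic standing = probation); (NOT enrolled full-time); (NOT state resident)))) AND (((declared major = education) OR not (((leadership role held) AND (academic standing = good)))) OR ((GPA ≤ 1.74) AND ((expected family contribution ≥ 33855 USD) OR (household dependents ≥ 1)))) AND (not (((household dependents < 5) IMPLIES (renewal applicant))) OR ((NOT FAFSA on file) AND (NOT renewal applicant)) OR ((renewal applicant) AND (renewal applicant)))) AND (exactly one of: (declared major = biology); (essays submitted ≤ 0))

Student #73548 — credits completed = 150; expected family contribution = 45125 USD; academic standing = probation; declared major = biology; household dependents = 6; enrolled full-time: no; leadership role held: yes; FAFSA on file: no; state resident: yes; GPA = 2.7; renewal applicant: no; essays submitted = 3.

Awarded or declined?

Awarded

Atomic conditions:
  credits completed ≤ 81: 150 ≤ 81 is false
  essays submitted < 0: 3 < 0 is false
  academic standing = probation: probation == probation is true
  NOT enrolled full-time: no → true
  NOT state resident: yes → false
  declared major = education: biology == education is false
  leadership role held: yes → true
  academic standing = good: probation == good is false
  GPA ≤ 1.74: 2.7 ≤ 1.74 is false
  expected family contribution ≥ 33855 USD: 45125 ≥ 33855 is true
  household dependents ≥ 1: 6 ≥ 1 is true
  household dependents < 5: 6 < 5 is false
  renewal applicant: no → false
  NOT FAFSA on file: no → true
  NOT renewal applicant: no → true
  declared major = biology: biology == biology is true
  essays submitted ≤ 0: 3 ≤ 0 is false
Combine:
[1.1.1] false → false (antecedent false ⇒ implication holds) = true
[1.1.2.1] exactly-one(true, true, false) = false
[1.1.2] NOT false = true
[1.1] true AND true = true
[1.2.1.2.1] true AND false = false
[1.2.1.2] NOT false = true
[1.2.1] false OR true = true
[1.2.2.2] true OR true = true
[1.2.2] false AND true = false
[1.2] true OR false = true
[1.3.1.1] false → false (antecedent false ⇒ implication holds) = true
[1.3.1] NOT true = false
[1.3.2] true AND true = true
[1.3.3] false AND false = false
[1.3] false OR true OR false = true
[1] true AND true AND true = true
[2] exactly-one(true, false) = true
[root] true AND true = true
Overall: true → awarded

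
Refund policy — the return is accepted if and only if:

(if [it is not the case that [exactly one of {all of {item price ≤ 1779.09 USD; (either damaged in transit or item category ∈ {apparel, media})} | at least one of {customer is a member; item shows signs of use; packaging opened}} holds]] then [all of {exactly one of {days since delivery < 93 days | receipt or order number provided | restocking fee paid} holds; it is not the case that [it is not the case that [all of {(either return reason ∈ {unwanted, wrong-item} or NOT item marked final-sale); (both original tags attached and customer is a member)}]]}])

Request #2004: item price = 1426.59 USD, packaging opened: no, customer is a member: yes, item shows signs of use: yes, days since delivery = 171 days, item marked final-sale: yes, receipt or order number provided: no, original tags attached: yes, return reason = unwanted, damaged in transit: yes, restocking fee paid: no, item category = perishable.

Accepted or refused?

Atomic conditions:
  item price ≤ 1779.09 USD: 1426.59 ≤ 1779.09 is true
  damaged in transit: yes → true
  item category ∈ {apparel, media}: perishable is not in the set → false
  customer is a member: yes → true
  item shows signs of use: yes → true
  packaging opened: no → false
  days since delivery < 93 days: 171 < 93 is false
  receipt or order number provided: no → false
  restocking fee paid: no → false
  return reason ∈ {unwanted, wrong-item}: unwanted is in the set → true
  NOT item marked final-sale: yes → false
  original tags attached: yes → true
Combine:
[1.1.1.2] true OR false = true
[1.1.1] true AND true = true
[1.1.2] true OR true OR false = true
[1.1] exactly-one(true, true) = false
[1] NOT false = true
[2.1] exactly-one(false, false, false) = false
[2.2.1.1.1] true OR false = true
[2.2.1.1.2] true AND true = true
[2.2.1.1] true AND true = true
[2.2.1] NOT true = false
[2.2] NOT false = true
[2] false AND true = false
[root] true → false = false
Overall: false → refused

Refused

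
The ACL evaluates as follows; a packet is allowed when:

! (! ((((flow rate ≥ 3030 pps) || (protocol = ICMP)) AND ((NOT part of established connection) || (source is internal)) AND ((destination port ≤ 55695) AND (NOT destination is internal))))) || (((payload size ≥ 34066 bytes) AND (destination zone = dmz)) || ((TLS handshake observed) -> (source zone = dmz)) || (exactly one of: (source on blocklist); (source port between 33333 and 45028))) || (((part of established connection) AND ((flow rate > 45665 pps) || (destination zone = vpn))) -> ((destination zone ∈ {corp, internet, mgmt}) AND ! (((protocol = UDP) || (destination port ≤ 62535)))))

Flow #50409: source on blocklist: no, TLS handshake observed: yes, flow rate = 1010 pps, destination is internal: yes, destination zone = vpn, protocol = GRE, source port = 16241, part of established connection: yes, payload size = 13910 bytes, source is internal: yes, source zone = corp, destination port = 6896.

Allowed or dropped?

Atomic conditions:
  flow rate ≥ 3030 pps: 1010 ≥ 3030 is false
  protocol = ICMP: GRE == ICMP is false
  NOT part of established connection: yes → false
  source is internal: yes → true
  destination port ≤ 55695: 6896 ≤ 55695 is true
  NOT destination is internal: yes → false
  payload size ≥ 34066 bytes: 13910 ≥ 34066 is false
  destination zone = dmz: vpn == dmz is false
  TLS handshake observed: yes → true
  source zone = dmz: corp == dmz is false
  source on blocklist: no → false
  source port between 33333 and 45028: 16241 in [33333, 45028] is false
  part of established connection: yes → true
  flow rate > 45665 pps: 1010 > 45665 is false
  destination zone = vpn: vpn == vpn is true
  destination zone ∈ {corp, internet, mgmt}: vpn is not in the set → false
  protocol = UDP: GRE == UDP is false
  destination port ≤ 62535: 6896 ≤ 62535 is true
Combine:
[1.1.1.1] false OR false = false
[1.1.1.2] false OR true = true
[1.1.1.3] true AND false = false
[1.1.1] false AND true AND false = false
[1.1] NOT false = true
[1] NOT true = false
[2.1] false AND false = false
[2.2] true → false = false
[2.3] exactly-one(false, false) = false
[2] false OR false OR false = false
[3.1.2] false OR true = true
[3.1] true AND true = true
[3.2.2.1] false OR true = true
[3.2.2] NOT true = false
[3.2] false AND false = false
[3] true → false = false
[root] false OR false OR false = false
Overall: false → dropped

Dropped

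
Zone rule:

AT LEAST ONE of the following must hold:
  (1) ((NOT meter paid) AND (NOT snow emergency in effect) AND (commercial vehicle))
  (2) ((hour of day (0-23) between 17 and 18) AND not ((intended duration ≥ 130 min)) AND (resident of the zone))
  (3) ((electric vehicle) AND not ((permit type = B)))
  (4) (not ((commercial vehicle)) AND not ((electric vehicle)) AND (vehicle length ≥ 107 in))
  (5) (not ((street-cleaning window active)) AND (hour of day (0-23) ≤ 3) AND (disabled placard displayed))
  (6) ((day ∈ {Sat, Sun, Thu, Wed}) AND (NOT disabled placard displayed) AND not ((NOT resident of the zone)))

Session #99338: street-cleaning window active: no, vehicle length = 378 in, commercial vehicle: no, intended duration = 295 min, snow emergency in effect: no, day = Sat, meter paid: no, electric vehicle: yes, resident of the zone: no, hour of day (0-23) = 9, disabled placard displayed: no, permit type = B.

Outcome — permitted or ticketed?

Atomic conditions:
  NOT meter paid: no → true
  NOT snow emergency in effect: no → true
  commercial vehicle: no → false
  hour of day (0-23) between 17 and 18: 9 in [17, 18] is false
  intended duration ≥ 130 min: 295 ≥ 130 is true
  resident of the zone: no → false
  electric vehicle: yes → true
  permit type = B: B == B is true
  vehicle length ≥ 107 in: 378 ≥ 107 is true
  street-cleaning window active: no → false
  hour of day (0-23) ≤ 3: 9 ≤ 3 is false
  disabled placard displayed: no → false
  day ∈ {Sat, Sun, Thu, Wed}: Sat is in the set → true
  NOT disabled placard displayed: no → true
  NOT resident of the zone: no → true
Combine:
[1] true AND true AND false = false
[2.2] NOT true = false
[2] false AND false AND false = false
[3.2] NOT true = false
[3] true AND false = false
[4.1] NOT false = true
[4.2] NOT true = false
[4] true AND false AND true = false
[5.1] NOT false = true
[5] true AND false AND false = false
[6.3] NOT true = false
[6] true AND true AND false = false
[root] false OR false OR false OR false OR false OR false = false
Overall: false → ticketed

Ticketed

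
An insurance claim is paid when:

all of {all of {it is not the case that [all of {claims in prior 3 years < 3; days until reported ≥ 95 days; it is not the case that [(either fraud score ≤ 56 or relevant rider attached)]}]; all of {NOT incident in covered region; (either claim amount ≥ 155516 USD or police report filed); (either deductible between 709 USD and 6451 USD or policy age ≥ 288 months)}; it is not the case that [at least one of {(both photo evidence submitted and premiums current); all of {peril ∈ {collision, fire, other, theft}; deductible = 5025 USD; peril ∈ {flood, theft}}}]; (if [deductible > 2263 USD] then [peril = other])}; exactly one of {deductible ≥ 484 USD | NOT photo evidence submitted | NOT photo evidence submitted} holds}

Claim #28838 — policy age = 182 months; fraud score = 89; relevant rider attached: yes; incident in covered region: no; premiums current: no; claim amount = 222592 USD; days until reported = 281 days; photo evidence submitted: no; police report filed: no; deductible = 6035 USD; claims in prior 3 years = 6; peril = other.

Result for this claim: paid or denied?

Atomic conditions:
  claims in prior 3 years < 3: 6 < 3 is false
  days until reported ≥ 95 days: 281 ≥ 95 is true
  fraud score ≤ 56: 89 ≤ 56 is false
  relevant rider attached: yes → true
  NOT incident in covered region: no → true
  claim amount ≥ 155516 USD: 222592 ≥ 155516 is true
  police report filed: no → false
  deductible between 709 USD and 6451 USD: 6035 in [709, 6451] is true
  policy age ≥ 288 months: 182 ≥ 288 is false
  photo evidence submitted: no → false
  premiums current: no → false
  peril ∈ {collision, fire, other, theft}: other is in the set → true
  deductible = 5025 USD: 6035 == 5025 is false
  peril ∈ {flood, theft}: other is not in the set → false
  deductible > 2263 USD: 6035 > 2263 is true
  peril = other: other == other is true
  deductible ≥ 484 USD: 6035 ≥ 484 is true
  NOT photo evidence submitted: no → true
Combine:
[1.1.1.3.1] false OR true = true
[1.1.1.3] NOT true = false
[1.1.1] false AND true AND false = false
[1.1] NOT false = true
[1.2.2] true OR false = true
[1.2.3] true OR false = true
[1.2] true AND true AND true = true
[1.3.1.1] false AND false = false
[1.3.1.2] true AND false AND false = false
[1.3.1] false OR false = false
[1.3] NOT false = true
[1.4] true → true = true
[1] true AND true AND true AND true = true
[2] exactly-one(true, true, true) = false
[root] true AND false = false
Overall: false → denied

Denied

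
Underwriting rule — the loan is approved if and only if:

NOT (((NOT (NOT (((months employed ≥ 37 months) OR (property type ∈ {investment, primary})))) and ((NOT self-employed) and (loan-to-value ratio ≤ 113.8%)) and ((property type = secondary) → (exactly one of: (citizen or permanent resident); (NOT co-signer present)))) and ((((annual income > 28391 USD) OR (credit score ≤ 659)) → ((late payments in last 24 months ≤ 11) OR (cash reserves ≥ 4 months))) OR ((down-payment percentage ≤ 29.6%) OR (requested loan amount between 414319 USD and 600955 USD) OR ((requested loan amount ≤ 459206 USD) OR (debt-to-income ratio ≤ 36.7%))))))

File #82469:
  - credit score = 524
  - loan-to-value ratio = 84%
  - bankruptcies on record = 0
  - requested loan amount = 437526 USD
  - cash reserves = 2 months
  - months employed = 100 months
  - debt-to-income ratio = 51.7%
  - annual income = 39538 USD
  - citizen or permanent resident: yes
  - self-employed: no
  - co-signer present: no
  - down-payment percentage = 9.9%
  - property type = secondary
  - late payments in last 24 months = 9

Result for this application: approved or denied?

Atomic conditions:
  months employed ≥ 37 months: 100 ≥ 37 is true
  property type ∈ {investment, primary}: secondary is not in the set → false
  NOT self-employed: no → true
  loan-to-value ratio ≤ 113.8%: 84 ≤ 113.8 is true
  property type = secondary: secondary == secondary is true
  citizen or permanent resident: yes → true
  NOT co-signer present: no → true
  annual income > 28391 USD: 39538 > 28391 is true
  credit score ≤ 659: 524 ≤ 659 is true
  late payments in last 24 months ≤ 11: 9 ≤ 11 is true
  cash reserves ≥ 4 months: 2 ≥ 4 is false
  down-payment percentage ≤ 29.6%: 9.9 ≤ 29.6 is true
  requested loan amount between 414319 USD and 600955 USD: 437526 in [414319, 600955] is true
  requested loan amount ≤ 459206 USD: 437526 ≤ 459206 is true
  debt-to-income ratio ≤ 36.7%: 51.7 ≤ 36.7 is false
Combine:
[1.1.1.1.1] true OR false = true
[1.1.1.1] NOT true = false
[1.1.1] NOT false = true
[1.1.2] true AND true = true
[1.1.3.2] exactly-one(true, true) = false
[1.1.3] true → false = false
[1.1] true AND true AND false = false
[1.2.1.1] true OR true = true
[1.2.1.2] true OR false = true
[1.2.1] true → true = true
[1.2.2.3] true OR false = true
[1.2.2] true OR true OR true = true
[1.2] true OR true = true
[1] false AND true = false
[root] NOT false = true
Overall: true → approved

Approved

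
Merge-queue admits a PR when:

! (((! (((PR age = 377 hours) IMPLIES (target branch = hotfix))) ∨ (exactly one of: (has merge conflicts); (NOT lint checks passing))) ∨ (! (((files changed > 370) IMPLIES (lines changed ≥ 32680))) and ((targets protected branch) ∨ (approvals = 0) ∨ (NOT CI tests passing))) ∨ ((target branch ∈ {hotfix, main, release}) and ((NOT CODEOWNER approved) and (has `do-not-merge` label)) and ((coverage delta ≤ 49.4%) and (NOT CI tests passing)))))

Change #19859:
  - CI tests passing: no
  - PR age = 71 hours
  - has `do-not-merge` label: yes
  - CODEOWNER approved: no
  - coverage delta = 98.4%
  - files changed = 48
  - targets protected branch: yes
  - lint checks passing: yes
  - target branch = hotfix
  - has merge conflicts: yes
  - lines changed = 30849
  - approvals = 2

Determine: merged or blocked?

Atomic conditions:
  PR age = 377 hours: 71 == 377 is false
  target branch = hotfix: hotfix == hotfix is true
  has merge conflicts: yes → true
  NOT lint checks passing: yes → false
  files changed > 370: 48 > 370 is false
  lines changed ≥ 32680: 30849 ≥ 32680 is false
  targets protected branch: yes → true
  approvals = 0: 2 == 0 is false
  NOT CI tests passing: no → true
  target branch ∈ {hotfix, main, release}: hotfix is in the set → true
  NOT CODEOWNER approved: no → true
  has `do-not-merge` label: yes → true
  coverage delta ≤ 49.4%: 98.4 ≤ 49.4 is false
Combine:
[1.1.1.1] false → true (antecedent false ⇒ implication holds) = true
[1.1.1] NOT true = false
[1.1.2] exactly-one(true, false) = true
[1.1] false OR true = true
[1.2.1.1] false → false (antecedent false ⇒ implication holds) = true
[1.2.1] NOT true = false
[1.2.2] true OR false OR true = true
[1.2] false AND true = false
[1.3.2] true AND true = true
[1.3.3] false AND true = false
[1.3] true AND true AND false = false
[1] true OR false OR false = true
[root] NOT true = false
Overall: false → blocked

Blocked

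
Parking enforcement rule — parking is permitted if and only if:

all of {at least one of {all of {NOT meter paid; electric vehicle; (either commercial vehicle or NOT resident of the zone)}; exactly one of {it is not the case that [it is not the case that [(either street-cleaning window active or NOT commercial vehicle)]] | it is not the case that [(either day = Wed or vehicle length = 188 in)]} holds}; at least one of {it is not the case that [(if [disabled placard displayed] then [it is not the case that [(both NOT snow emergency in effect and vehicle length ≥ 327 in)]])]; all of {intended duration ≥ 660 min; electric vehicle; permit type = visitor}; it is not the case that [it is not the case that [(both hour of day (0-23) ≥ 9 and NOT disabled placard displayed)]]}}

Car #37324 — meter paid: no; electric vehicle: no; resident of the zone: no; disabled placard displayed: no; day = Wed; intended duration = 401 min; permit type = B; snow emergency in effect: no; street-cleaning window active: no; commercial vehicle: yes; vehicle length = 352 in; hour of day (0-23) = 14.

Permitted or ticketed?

Atomic conditions:
  NOT meter paid: no → true
  electric vehicle: no → false
  commercial vehicle: yes → true
  NOT resident of the zone: no → true
  street-cleaning window active: no → false
  NOT commercial vehicle: yes → false
  day = Wed: Wed == Wed is true
  vehicle length = 188 in: 352 == 188 is false
  disabled placard displayed: no → false
  NOT snow emergency in effect: no → true
  vehicle length ≥ 327 in: 352 ≥ 327 is true
  intended duration ≥ 660 min: 401 ≥ 660 is false
  permit type = visitor: B == visitor is false
  hour of day (0-23) ≥ 9: 14 ≥ 9 is true
  NOT disabled placard displayed: no → true
Combine:
[1.1.3] true OR true = true
[1.1] true AND false AND true = false
[1.2.1.1.1] false OR false = false
[1.2.1.1] NOT false = true
[1.2.1] NOT true = false
[1.2.2.1] true OR false = true
[1.2.2] NOT true = false
[1.2] exactly-one(false, false) = false
[1] false OR false = false
[2.1.1.2.1] true AND true = true
[2.1.1.2] NOT true = false
[2.1.1] false → false (antecedent false ⇒ implication holds) = true
[2.1] NOT true = false
[2.2] false AND false AND false = false
[2.3.1.1] true AND true = true
[2.3.1] NOT true = false
[2.3] NOT false = true
[2] false OR false OR true = true
[root] false AND true = false
Overall: false → ticketed

Ticketed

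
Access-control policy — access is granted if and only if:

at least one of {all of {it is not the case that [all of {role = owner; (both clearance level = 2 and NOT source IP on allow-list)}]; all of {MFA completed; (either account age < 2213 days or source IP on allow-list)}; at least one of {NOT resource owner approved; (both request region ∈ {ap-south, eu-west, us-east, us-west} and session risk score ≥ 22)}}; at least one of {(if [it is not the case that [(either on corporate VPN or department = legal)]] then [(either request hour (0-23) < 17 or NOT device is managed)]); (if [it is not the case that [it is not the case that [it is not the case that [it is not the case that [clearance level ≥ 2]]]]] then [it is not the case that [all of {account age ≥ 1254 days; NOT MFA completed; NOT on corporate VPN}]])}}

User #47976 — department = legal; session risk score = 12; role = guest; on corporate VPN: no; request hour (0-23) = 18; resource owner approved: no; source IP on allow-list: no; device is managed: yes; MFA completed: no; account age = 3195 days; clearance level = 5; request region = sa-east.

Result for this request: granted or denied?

Atomic conditions:
  role = owner: guest == owner is false
  clearance level = 2: 5 == 2 is false
  NOT source IP on allow-list: no → true
  MFA completed: no → false
  account age < 2213 days: 3195 < 2213 is false
  source IP on allow-list: no → false
  NOT resource owner approved: no → true
  request region ∈ {ap-south, eu-west, us-east, us-west}: sa-east is not in the set → false
  session risk score ≥ 22: 12 ≥ 22 is false
  on corporate VPN: no → false
  department = legal: legal == legal is true
  request hour (0-23) < 17: 18 < 17 is false
  NOT device is managed: yes → false
  clearance level ≥ 2: 5 ≥ 2 is true
  account age ≥ 1254 days: 3195 ≥ 1254 is true
  NOT MFA completed: no → true
  NOT on corporate VPN: no → true
Combine:
[1.1.1.2] false AND true = false
[1.1.1] false AND false = false
[1.1] NOT false = true
[1.2.2] false OR false = false
[1.2] false AND false = false
[1.3.2] false AND false = false
[1.3] true OR false = true
[1] true AND false AND true = false
[2.1.1.1] false OR true = true
[2.1.1] NOT true = false
[2.1.2] false OR false = false
[2.1] false → false (antecedent false ⇒ implication holds) = true
[2.2.1.1.1.1] NOT true = false
[2.2.1.1.1] NOT false = true
[2.2.1.1] NOT true = false
[2.2.1] NOT false = true
[2.2.2.1] true AND true AND true = true
[2.2.2] NOT true = false
[2.2] true → false = false
[2] true OR false = true
[root] false OR true = true
Overall: true → granted

Granted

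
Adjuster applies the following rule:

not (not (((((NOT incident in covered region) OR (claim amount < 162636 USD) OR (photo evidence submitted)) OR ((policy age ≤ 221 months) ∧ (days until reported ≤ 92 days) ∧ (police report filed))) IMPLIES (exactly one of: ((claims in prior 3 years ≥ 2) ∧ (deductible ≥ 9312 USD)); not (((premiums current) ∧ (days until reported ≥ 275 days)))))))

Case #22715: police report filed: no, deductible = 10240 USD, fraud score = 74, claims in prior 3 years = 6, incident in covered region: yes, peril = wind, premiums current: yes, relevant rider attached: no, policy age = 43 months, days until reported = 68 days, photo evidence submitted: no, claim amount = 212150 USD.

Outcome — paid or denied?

Atomic conditions:
  NOT incident in covered region: yes → false
  claim amount < 162636 USD: 212150 < 162636 is false
  photo evidence submitted: no → false
  policy age ≤ 221 months: 43 ≤ 221 is true
  days until reported ≤ 92 days: 68 ≤ 92 is true
  police report filed: no → false
  claims in prior 3 years ≥ 2: 6 ≥ 2 is true
  deductible ≥ 9312 USD: 10240 ≥ 9312 is true
  premiums current: yes → true
  days until reported ≥ 275 days: 68 ≥ 275 is false
Combine:
[1.1.1.1] false OR false OR false = false
[1.1.1.2] true AND true AND false = false
[1.1.1] false OR false = false
[1.1.2.1] true AND true = true
[1.1.2.2.1] true AND false = false
[1.1.2.2] NOT false = true
[1.1.2] exactly-one(true, true) = false
[1.1] false → false (antecedent false ⇒ implication holds) = true
[1] NOT true = false
[root] NOT false = true
Overall: true → paid

Paid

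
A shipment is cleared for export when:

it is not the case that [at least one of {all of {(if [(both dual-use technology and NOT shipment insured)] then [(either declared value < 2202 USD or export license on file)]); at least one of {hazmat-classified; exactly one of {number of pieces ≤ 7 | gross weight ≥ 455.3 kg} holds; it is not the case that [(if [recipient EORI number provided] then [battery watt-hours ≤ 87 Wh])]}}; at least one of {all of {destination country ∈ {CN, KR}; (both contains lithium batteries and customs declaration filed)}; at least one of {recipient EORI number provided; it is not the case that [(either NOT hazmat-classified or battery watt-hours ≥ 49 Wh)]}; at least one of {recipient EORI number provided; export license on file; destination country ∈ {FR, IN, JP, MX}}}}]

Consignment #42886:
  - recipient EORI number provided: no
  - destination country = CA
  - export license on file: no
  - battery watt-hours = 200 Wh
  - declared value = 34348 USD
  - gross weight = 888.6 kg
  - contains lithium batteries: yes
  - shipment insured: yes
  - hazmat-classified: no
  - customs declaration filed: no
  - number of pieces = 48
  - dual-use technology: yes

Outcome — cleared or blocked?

Atomic conditions:
  dual-use technology: yes → true
  NOT shipment insured: yes → false
  declared value < 2202 USD: 34348 < 2202 is false
  export license on file: no → false
  hazmat-classified: no → false
  number of pieces ≤ 7: 48 ≤ 7 is false
  gross weight ≥ 455.3 kg: 888.6 ≥ 455.3 is true
  recipient EORI number provided: no → false
  battery watt-hours ≤ 87 Wh: 200 ≤ 87 is false
  destination country ∈ {CN, KR}: CA is not in the set → false
  contains lithium batteries: yes → true
  customs declaration filed: no → false
  NOT hazmat-classified: no → true
  battery watt-hours ≥ 49 Wh: 200 ≥ 49 is true
  destination country ∈ {FR, IN, JP, MX}: CA is not in the set → false
Combine:
[1.1.1.1] true AND false = false
[1.1.1.2] false OR false = false
[1.1.1] false → false (antecedent false ⇒ implication holds) = true
[1.1.2.2] exactly-one(false, true) = true
[1.1.2.3.1] false → false (antecedent false ⇒ implication holds) = true
[1.1.2.3] NOT true = false
[1.1.2] false OR true OR false = true
[1.1] true AND true = true
[1.2.1.2] true AND false = false
[1.2.1] false AND false = false
[1.2.2.2.1] true OR true = true
[1.2.2.2] NOT true = false
[1.2.2] false OR false = false
[1.2.3] false OR false OR false = false
[1.2] false OR false OR false = false
[1] true OR false = true
[root] NOT true = false
Overall: false → blocked

Blocked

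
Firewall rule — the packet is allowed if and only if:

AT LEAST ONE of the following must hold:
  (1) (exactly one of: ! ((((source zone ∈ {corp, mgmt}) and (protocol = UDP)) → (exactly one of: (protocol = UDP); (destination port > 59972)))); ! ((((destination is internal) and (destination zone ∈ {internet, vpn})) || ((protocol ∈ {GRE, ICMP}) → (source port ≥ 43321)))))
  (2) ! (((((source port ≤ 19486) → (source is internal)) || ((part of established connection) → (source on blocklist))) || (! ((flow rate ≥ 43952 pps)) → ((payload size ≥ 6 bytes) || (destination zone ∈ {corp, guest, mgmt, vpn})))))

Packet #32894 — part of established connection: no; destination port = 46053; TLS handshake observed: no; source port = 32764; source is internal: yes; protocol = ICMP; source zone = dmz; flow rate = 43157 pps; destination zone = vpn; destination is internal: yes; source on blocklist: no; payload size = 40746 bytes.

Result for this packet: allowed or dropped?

Atomic conditions:
  source zone ∈ {corp, mgmt}: dmz is not in the set → false
  protocol = UDP: ICMP == UDP is false
  destination port > 59972: 46053 > 59972 is false
  destination is internal: yes → true
  destination zone ∈ {internet, vpn}: vpn is in the set → true
  protocol ∈ {GRE, ICMP}: ICMP is in the set → true
  source port ≥ 43321: 32764 ≥ 43321 is false
  source port ≤ 19486: 32764 ≤ 19486 is false
  source is internal: yes → true
  part of established connection: no → false
  source on blocklist: no → false
  flow rate ≥ 43952 pps: 43157 ≥ 43952 is false
  payload size ≥ 6 bytes: 40746 ≥ 6 is true
  destination zone ∈ {corp, guest, mgmt, vpn}: vpn is in the set → true
Combine:
[1.1.1.1] false AND false = false
[1.1.1.2] exactly-one(false, false) = false
[1.1.1] false → false (antecedent false ⇒ implication holds) = true
[1.1] NOT true = false
[1.2.1.1] true AND true = true
[1.2.1.2] true → false = false
[1.2.1] true OR false = true
[1.2] NOT true = false
[1] exactly-one(false, false) = false
[2.1.1.1] false → true (antecedent false ⇒ implication holds) = true
[2.1.1.2] false → false (antecedent false ⇒ implication holds) = true
[2.1.1] true OR true = true
[2.1.2.1] NOT false = true
[2.1.2.2] true OR true = true
[2.1.2] true → true = true
[2.1] true OR true = true
[2] NOT true = false
[root] false OR false = false
Overall: false → dropped

Dropped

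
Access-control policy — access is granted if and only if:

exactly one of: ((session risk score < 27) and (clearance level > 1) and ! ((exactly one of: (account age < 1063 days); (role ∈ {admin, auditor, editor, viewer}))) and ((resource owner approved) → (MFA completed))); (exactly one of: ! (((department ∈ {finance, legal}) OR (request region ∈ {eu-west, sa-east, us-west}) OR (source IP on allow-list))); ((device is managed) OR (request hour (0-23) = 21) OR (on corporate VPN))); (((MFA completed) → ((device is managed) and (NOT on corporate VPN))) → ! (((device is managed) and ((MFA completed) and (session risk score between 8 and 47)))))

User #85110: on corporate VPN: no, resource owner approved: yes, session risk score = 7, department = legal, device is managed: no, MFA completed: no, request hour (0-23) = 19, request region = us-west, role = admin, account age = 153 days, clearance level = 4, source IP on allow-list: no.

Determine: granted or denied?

Granted

Atomic conditions:
  session risk score < 27: 7 < 27 is true
  clearance level > 1: 4 > 1 is true
  account age < 1063 days: 153 < 1063 is true
  role ∈ {admin, auditor, editor, viewer}: admin is in the set → true
  resource owner approved: yes → true
  MFA completed: no → false
  department ∈ {finance, legal}: legal is in the set → true
  request region ∈ {eu-west, sa-east, us-west}: us-west is in the set → true
  source IP on allow-list: no → false
  device is managed: no → false
  request hour (0-23) = 21: 19 == 21 is false
  on corporate VPN: no → false
  NOT on corporate VPN: no → true
  session risk score between 8 and 47: 7 in [8, 47] is false
Combine:
[1.3.1] exactly-one(true, true) = false
[1.3] NOT false = true
[1.4] true → false = false
[1] true AND true AND true AND false = false
[2.1.1] true OR true OR false = true
[2.1] NOT true = false
[2.2] false OR false OR false = false
[2] exactly-one(false, false) = false
[3.1.2] false AND true = false
[3.1] false → false (antecedent false ⇒ implication holds) = true
[3.2.1.2] false AND false = false
[3.2.1] false AND false = false
[3.2] NOT false = true
[3] true → true = true
[root] exactly-one(false, false, true) = true
Overall: true → granted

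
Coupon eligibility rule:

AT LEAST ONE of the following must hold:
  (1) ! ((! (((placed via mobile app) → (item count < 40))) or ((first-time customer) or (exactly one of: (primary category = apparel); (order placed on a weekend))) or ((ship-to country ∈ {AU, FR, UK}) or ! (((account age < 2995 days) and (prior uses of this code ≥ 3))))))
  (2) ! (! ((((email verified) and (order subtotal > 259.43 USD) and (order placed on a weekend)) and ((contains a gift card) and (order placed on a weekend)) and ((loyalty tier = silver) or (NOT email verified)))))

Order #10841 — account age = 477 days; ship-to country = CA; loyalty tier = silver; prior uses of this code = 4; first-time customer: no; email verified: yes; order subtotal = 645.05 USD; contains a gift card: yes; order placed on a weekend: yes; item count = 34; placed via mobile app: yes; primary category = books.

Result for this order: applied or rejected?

Applied

Atomic conditions:
  placed via mobile app: yes → true
  item count < 40: 34 < 40 is true
  first-time customer: no → false
  primary category = apparel: books == apparel is false
  order placed on a weekend: yes → true
  ship-to country ∈ {AU, FR, UK}: CA is not in the set → false
  account age < 2995 days: 477 < 2995 is true
  prior uses of this code ≥ 3: 4 ≥ 3 is true
  email verified: yes → true
  order subtotal > 259.43 USD: 645.05 > 259.43 is true
  contains a gift card: yes → true
  loyalty tier = silver: silver == silver is true
  NOT email verified: yes → false
Combine:
[1.1.1.1] true → true = true
[1.1.1] NOT true = false
[1.1.2.2] exactly-one(false, true) = true
[1.1.2] false OR true = true
[1.1.3.2.1] true AND true = true
[1.1.3.2] NOT true = false
[1.1.3] false OR false = false
[1.1] false OR true OR false = true
[1] NOT true = false
[2.1.1.1] true AND true AND true = true
[2.1.1.2] true AND true = true
[2.1.1.3] true OR false = true
[2.1.1] true AND true AND true = true
[2.1] NOT true = false
[2] NOT false = true
[root] false OR true = true
Overall: true → applied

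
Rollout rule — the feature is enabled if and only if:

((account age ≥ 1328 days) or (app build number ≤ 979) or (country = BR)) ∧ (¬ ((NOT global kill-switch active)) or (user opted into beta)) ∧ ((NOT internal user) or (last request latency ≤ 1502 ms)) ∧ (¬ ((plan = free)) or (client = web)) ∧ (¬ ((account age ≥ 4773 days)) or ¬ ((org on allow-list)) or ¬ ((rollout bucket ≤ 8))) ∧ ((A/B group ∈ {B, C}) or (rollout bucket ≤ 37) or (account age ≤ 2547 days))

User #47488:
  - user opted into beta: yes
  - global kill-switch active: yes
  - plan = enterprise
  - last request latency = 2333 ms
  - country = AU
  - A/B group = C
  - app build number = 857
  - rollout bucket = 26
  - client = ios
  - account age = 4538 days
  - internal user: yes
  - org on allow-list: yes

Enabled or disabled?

Disabled

Atomic conditions:
  account age ≥ 1328 days: 4538 ≥ 1328 is true
  app build number ≤ 979: 857 ≤ 979 is true
  country = BR: AU == BR is false
  NOT global kill-switch active: yes → false
  user opted into beta: yes → true
  NOT internal user: yes → false
  last request latency ≤ 1502 ms: 2333 ≤ 1502 is false
  plan = free: enterprise == free is false
  client = web: ios == web is false
  account age ≥ 4773 days: 4538 ≥ 4773 is false
  org on allow-list: yes → true
  rollout bucket ≤ 8: 26 ≤ 8 is false
  A/B group ∈ {B, C}: C is in the set → true
  rollout bucket ≤ 37: 26 ≤ 37 is true
  account age ≤ 2547 days: 4538 ≤ 2547 is false
Combine:
[1] true OR true OR false = true
[2.1] NOT false = true
[2] true OR true = true
[3] false OR false = false
[4.1] NOT false = true
[4] true OR false = true
[5.1] NOT false = true
[5.2] NOT true = false
[5.3] NOT false = true
[5] true OR false OR true = true
[6] true OR true OR false = true
[root] true AND true AND false AND true AND true AND true = false
Overall: false → disabled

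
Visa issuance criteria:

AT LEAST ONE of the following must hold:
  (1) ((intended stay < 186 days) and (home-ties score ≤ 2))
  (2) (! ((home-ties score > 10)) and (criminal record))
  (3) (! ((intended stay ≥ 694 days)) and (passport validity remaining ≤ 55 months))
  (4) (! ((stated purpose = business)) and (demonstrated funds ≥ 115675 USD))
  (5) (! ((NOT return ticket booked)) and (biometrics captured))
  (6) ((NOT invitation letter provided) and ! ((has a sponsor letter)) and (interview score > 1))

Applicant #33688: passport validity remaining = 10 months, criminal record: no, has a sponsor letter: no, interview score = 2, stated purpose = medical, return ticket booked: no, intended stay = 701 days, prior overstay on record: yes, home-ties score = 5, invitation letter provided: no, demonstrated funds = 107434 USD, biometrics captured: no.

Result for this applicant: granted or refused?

Granted

Atomic conditions:
  intended stay < 186 days: 701 < 186 is false
  home-ties score ≤ 2: 5 ≤ 2 is false
  home-ties score > 10: 5 > 10 is false
  criminal record: no → false
  intended stay ≥ 694 days: 701 ≥ 694 is true
  passport validity remaining ≤ 55 months: 10 ≤ 55 is true
  stated purpose = business: medical == business is false
  demonstrated funds ≥ 115675 USD: 107434 ≥ 115675 is false
  NOT return ticket booked: no → true
  biometrics captured: no → false
  NOT invitation letter provided: no → true
  has a sponsor letter: no → false
  interview score > 1: 2 > 1 is true
Combine:
[1] false AND false = false
[2.1] NOT false = true
[2] true AND false = false
[3.1] NOT true = false
[3] false AND true = false
[4.1] NOT false = true
[4] true AND false = false
[5.1] NOT true = false
[5] false AND false = false
[6.2] NOT false = true
[6] true AND true AND true = true
[root] false OR false OR false OR false OR false OR true = true
Overall: true → granted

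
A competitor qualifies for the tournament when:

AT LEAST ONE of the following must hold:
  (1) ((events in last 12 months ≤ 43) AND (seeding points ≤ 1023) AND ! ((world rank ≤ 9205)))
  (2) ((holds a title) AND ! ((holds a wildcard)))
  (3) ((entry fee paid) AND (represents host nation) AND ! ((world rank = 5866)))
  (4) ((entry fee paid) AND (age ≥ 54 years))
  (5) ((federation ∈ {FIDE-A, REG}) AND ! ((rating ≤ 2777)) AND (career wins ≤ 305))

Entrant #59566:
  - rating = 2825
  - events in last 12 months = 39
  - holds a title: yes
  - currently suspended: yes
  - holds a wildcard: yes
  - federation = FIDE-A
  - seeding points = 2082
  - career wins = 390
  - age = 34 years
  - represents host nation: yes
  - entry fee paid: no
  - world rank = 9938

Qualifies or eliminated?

Eliminated

Atomic conditions:
  events in last 12 months ≤ 43: 39 ≤ 43 is true
  seeding points ≤ 1023: 2082 ≤ 1023 is false
  world rank ≤ 9205: 9938 ≤ 9205 is false
  holds a title: yes → true
  holds a wildcard: yes → true
  entry fee paid: no → false
  represents host nation: yes → true
  world rank = 5866: 9938 == 5866 is false
  age ≥ 54 years: 34 ≥ 54 is false
  federation ∈ {FIDE-A, REG}: FIDE-A is in the set → true
  rating ≤ 2777: 2825 ≤ 2777 is false
  career wins ≤ 305: 390 ≤ 305 is false
Combine:
[1.3] NOT false = true
[1] true AND false AND true = false
[2.2] NOT true = false
[2] true AND false = false
[3.3] NOT false = true
[3] false AND true AND true = false
[4] false AND false = false
[5.2] NOT false = true
[5] true AND true AND false = false
[root] false OR false OR false OR false OR false = false
Overall: false → eliminated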